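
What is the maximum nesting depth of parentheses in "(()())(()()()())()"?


Input: "(()())(()()()())()"
Tracking depth:
  Position 0 '(': depth becomes 1
  Position 1 '(': depth becomes 2
  Position 2 ')': depth becomes 1
  Position 3 '(': depth becomes 2
  Position 4 ')': depth becomes 1
  Position 5 ')': depth becomes 0
  Position 6 '(': depth becomes 1
  Position 7 '(': depth becomes 2
  Position 8 ')': depth becomes 1
  Position 9 '(': depth becomes 2
  Position 10 ')': depth becomes 1
  Position 11 '(': depth becomes 2
  Position 12 ')': depth becomes 1
  Position 13 '(': depth becomes 2
  Position 14 ')': depth becomes 1
  Position 15 ')': depth becomes 0
  Position 16 '(': depth becomes 1
  Position 17 ')': depth becomes 0
Maximum depth reached: 2

2


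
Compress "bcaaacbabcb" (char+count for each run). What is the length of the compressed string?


Input: bcaaacbabcb
Runs:
  'b' x 1 => "b1"
  'c' x 1 => "c1"
  'a' x 3 => "a3"
  'c' x 1 => "c1"
  'b' x 1 => "b1"
  'a' x 1 => "a1"
  'b' x 1 => "b1"
  'c' x 1 => "c1"
  'b' x 1 => "b1"
Compressed: "b1c1a3c1b1a1b1c1b1"
Compressed length: 18

18


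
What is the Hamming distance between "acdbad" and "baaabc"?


Comparing "acdbad" and "baaabc" position by position:
  Position 0: 'a' vs 'b' => differ
  Position 1: 'c' vs 'a' => differ
  Position 2: 'd' vs 'a' => differ
  Position 3: 'b' vs 'a' => differ
  Position 4: 'a' vs 'b' => differ
  Position 5: 'd' vs 'c' => differ
Total differences (Hamming distance): 6

6


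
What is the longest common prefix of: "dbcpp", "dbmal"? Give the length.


Words: dbcpp, dbmal
  Position 0: all 'd' => match
  Position 1: all 'b' => match
  Position 2: ('c', 'm') => mismatch, stop
LCP = "db" (length 2)

2


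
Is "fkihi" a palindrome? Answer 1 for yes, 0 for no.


Input: fkihi
Reversed: ihikf
  Compare pos 0 ('f') with pos 4 ('i'): MISMATCH
  Compare pos 1 ('k') with pos 3 ('h'): MISMATCH
Result: not a palindrome

0


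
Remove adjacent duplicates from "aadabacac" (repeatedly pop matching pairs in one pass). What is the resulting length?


Input: aadabacac
Stack-based adjacent duplicate removal:
  Read 'a': push. Stack: a
  Read 'a': matches stack top 'a' => pop. Stack: (empty)
  Read 'd': push. Stack: d
  Read 'a': push. Stack: da
  Read 'b': push. Stack: dab
  Read 'a': push. Stack: daba
  Read 'c': push. Stack: dabac
  Read 'a': push. Stack: dabaca
  Read 'c': push. Stack: dabacac
Final stack: "dabacac" (length 7)

7


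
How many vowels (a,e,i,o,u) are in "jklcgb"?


Input: jklcgb
Checking each character:
  'j' at position 0: consonant
  'k' at position 1: consonant
  'l' at position 2: consonant
  'c' at position 3: consonant
  'g' at position 4: consonant
  'b' at position 5: consonant
Total vowels: 0

0


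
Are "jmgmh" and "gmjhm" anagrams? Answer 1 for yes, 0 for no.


Strings: "jmgmh", "gmjhm"
Sorted first:  ghjmm
Sorted second: ghjmm
Sorted forms match => anagrams

1


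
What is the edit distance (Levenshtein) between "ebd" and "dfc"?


Computing edit distance: "ebd" -> "dfc"
DP table:
           d    f    c
      0    1    2    3
  e   1    1    2    3
  b   2    2    2    3
  d   3    2    3    3
Edit distance = dp[3][3] = 3

3


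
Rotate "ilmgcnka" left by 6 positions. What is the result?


Input: "ilmgcnka", rotate left by 6
First 6 characters: "ilmgcn"
Remaining characters: "ka"
Concatenate remaining + first: "ka" + "ilmgcn" = "kailmgcn"

kailmgcn


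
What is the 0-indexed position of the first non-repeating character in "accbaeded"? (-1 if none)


Input: accbaeded
Character frequencies:
  'a': 2
  'b': 1
  'c': 2
  'd': 2
  'e': 2
Scanning left to right for freq == 1:
  Position 0 ('a'): freq=2, skip
  Position 1 ('c'): freq=2, skip
  Position 2 ('c'): freq=2, skip
  Position 3 ('b'): unique! => answer = 3

3


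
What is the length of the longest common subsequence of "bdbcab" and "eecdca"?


LCS of "bdbcab" and "eecdca"
DP table:
           e    e    c    d    c    a
      0    0    0    0    0    0    0
  b   0    0    0    0    0    0    0
  d   0    0    0    0    1    1    1
  b   0    0    0    0    1    1    1
  c   0    0    0    1    1    2    2
  a   0    0    0    1    1    2    3
  b   0    0    0    1    1    2    3
LCS length = dp[6][6] = 3

3


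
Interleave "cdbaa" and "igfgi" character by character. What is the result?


Interleaving "cdbaa" and "igfgi":
  Position 0: 'c' from first, 'i' from second => "ci"
  Position 1: 'd' from first, 'g' from second => "dg"
  Position 2: 'b' from first, 'f' from second => "bf"
  Position 3: 'a' from first, 'g' from second => "ag"
  Position 4: 'a' from first, 'i' from second => "ai"
Result: cidgbfagai

cidgbfagai


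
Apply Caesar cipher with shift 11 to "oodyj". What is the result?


Caesar cipher: shift "oodyj" by 11
  'o' (pos 14) + 11 = pos 25 = 'z'
  'o' (pos 14) + 11 = pos 25 = 'z'
  'd' (pos 3) + 11 = pos 14 = 'o'
  'y' (pos 24) + 11 = pos 9 = 'j'
  'j' (pos 9) + 11 = pos 20 = 'u'
Result: zzoju

zzoju


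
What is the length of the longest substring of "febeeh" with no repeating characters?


Input: "febeeh"
Sliding window (track last position of each char):
  Position 0 ('f'): window [0,0] length 1 -- new best
  Position 1 ('e'): window [0,1] length 2 -- new best
  Position 2 ('b'): window [0,2] length 3 -- new best
  Position 3 ('e'): repeat (last at 1), move window start to 2
  Position 3 ('e'): window [2,3] length 2
  Position 4 ('e'): repeat (last at 3), move window start to 4
  Position 4 ('e'): window [4,4] length 1
  Position 5 ('h'): window [4,5] length 2
Longest substring with no repeats: "feb" with length 3

3


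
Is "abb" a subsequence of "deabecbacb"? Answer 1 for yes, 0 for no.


Check if "abb" is a subsequence of "deabecbacb"
Greedy scan:
  Position 0 ('d'): no match needed
  Position 1 ('e'): no match needed
  Position 2 ('a'): matches sub[0] = 'a'
  Position 3 ('b'): matches sub[1] = 'b'
  Position 4 ('e'): no match needed
  Position 5 ('c'): no match needed
  Position 6 ('b'): matches sub[2] = 'b'
  Position 7 ('a'): no match needed
  Position 8 ('c'): no match needed
  Position 9 ('b'): no match needed
All 3 characters matched => is a subsequence

1


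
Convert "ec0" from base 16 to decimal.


Input: "ec0" in base 16
Positional expansion:
  Digit 'e' (value 14) x 16^2 = 3584
  Digit 'c' (value 12) x 16^1 = 192
  Digit '0' (value 0) x 16^0 = 0
Sum = 3776

3776


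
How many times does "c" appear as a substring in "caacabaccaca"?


Searching for "c" in "caacabaccaca"
Scanning each position:
  Position 0: "c" => MATCH
  Position 1: "a" => no
  Position 2: "a" => no
  Position 3: "c" => MATCH
  Position 4: "a" => no
  Position 5: "b" => no
  Position 6: "a" => no
  Position 7: "c" => MATCH
  Position 8: "c" => MATCH
  Position 9: "a" => no
  Position 10: "c" => MATCH
  Position 11: "a" => no
Total occurrences: 5

5


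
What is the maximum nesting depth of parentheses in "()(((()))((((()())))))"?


Input: "()(((()))((((()())))))"
Tracking depth:
  Position 0 '(': depth becomes 1
  Position 1 ')': depth becomes 0
  Position 2 '(': depth becomes 1
  Position 3 '(': depth becomes 2
  Position 4 '(': depth becomes 3
  Position 5 '(': depth becomes 4
  Position 6 ')': depth becomes 3
  Position 7 ')': depth becomes 2
  Position 8 ')': depth becomes 1
  Position 9 '(': depth becomes 2
  Position 10 '(': depth becomes 3
  Position 11 '(': depth becomes 4
  Position 12 '(': depth becomes 5
  Position 13 '(': depth becomes 6
  Position 14 ')': depth becomes 5
  Position 15 '(': depth becomes 6
  Position 16 ')': depth becomes 5
  Position 17 ')': depth becomes 4
  Position 18 ')': depth becomes 3
  Position 19 ')': depth becomes 2
  Position 20 ')': depth becomes 1
  Position 21 ')': depth becomes 0
Maximum depth reached: 6

6


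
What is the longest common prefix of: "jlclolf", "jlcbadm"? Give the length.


Words: jlclolf, jlcbadm
  Position 0: all 'j' => match
  Position 1: all 'l' => match
  Position 2: all 'c' => match
  Position 3: ('l', 'b') => mismatch, stop
LCP = "jlc" (length 3)

3


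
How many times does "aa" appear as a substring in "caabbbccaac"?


Searching for "aa" in "caabbbccaac"
Scanning each position:
  Position 0: "ca" => no
  Position 1: "aa" => MATCH
  Position 2: "ab" => no
  Position 3: "bb" => no
  Position 4: "bb" => no
  Position 5: "bc" => no
  Position 6: "cc" => no
  Position 7: "ca" => no
  Position 8: "aa" => MATCH
  Position 9: "ac" => no
Total occurrences: 2

2


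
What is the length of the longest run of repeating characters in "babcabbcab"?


Input: "babcabbcab"
Scanning for longest run:
  Position 1 ('a'): new char, reset run to 1
  Position 2 ('b'): new char, reset run to 1
  Position 3 ('c'): new char, reset run to 1
  Position 4 ('a'): new char, reset run to 1
  Position 5 ('b'): new char, reset run to 1
  Position 6 ('b'): continues run of 'b', length=2
  Position 7 ('c'): new char, reset run to 1
  Position 8 ('a'): new char, reset run to 1
  Position 9 ('b'): new char, reset run to 1
Longest run: 'b' with length 2

2


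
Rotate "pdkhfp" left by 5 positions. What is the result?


Input: "pdkhfp", rotate left by 5
First 5 characters: "pdkhf"
Remaining characters: "p"
Concatenate remaining + first: "p" + "pdkhf" = "ppdkhf"

ppdkhf


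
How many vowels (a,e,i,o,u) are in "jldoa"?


Input: jldoa
Checking each character:
  'j' at position 0: consonant
  'l' at position 1: consonant
  'd' at position 2: consonant
  'o' at position 3: vowel (running total: 1)
  'a' at position 4: vowel (running total: 2)
Total vowels: 2

2


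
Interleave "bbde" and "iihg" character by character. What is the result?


Interleaving "bbde" and "iihg":
  Position 0: 'b' from first, 'i' from second => "bi"
  Position 1: 'b' from first, 'i' from second => "bi"
  Position 2: 'd' from first, 'h' from second => "dh"
  Position 3: 'e' from first, 'g' from second => "eg"
Result: bibidheg

bibidheg


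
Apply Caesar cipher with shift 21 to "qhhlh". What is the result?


Caesar cipher: shift "qhhlh" by 21
  'q' (pos 16) + 21 = pos 11 = 'l'
  'h' (pos 7) + 21 = pos 2 = 'c'
  'h' (pos 7) + 21 = pos 2 = 'c'
  'l' (pos 11) + 21 = pos 6 = 'g'
  'h' (pos 7) + 21 = pos 2 = 'c'
Result: lccgc

lccgc


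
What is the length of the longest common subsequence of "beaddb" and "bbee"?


LCS of "beaddb" and "bbee"
DP table:
           b    b    e    e
      0    0    0    0    0
  b   0    1    1    1    1
  e   0    1    1    2    2
  a   0    1    1    2    2
  d   0    1    1    2    2
  d   0    1    1    2    2
  b   0    1    2    2    2
LCS length = dp[6][4] = 2

2


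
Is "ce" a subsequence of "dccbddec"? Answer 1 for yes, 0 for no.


Check if "ce" is a subsequence of "dccbddec"
Greedy scan:
  Position 0 ('d'): no match needed
  Position 1 ('c'): matches sub[0] = 'c'
  Position 2 ('c'): no match needed
  Position 3 ('b'): no match needed
  Position 4 ('d'): no match needed
  Position 5 ('d'): no match needed
  Position 6 ('e'): matches sub[1] = 'e'
  Position 7 ('c'): no match needed
All 2 characters matched => is a subsequence

1


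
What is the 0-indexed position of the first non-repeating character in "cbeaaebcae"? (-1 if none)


Input: cbeaaebcae
Character frequencies:
  'a': 3
  'b': 2
  'c': 2
  'e': 3
Scanning left to right for freq == 1:
  Position 0 ('c'): freq=2, skip
  Position 1 ('b'): freq=2, skip
  Position 2 ('e'): freq=3, skip
  Position 3 ('a'): freq=3, skip
  Position 4 ('a'): freq=3, skip
  Position 5 ('e'): freq=3, skip
  Position 6 ('b'): freq=2, skip
  Position 7 ('c'): freq=2, skip
  Position 8 ('a'): freq=3, skip
  Position 9 ('e'): freq=3, skip
  No unique character found => answer = -1

-1


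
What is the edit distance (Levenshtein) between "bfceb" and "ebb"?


Computing edit distance: "bfceb" -> "ebb"
DP table:
           e    b    b
      0    1    2    3
  b   1    1    1    2
  f   2    2    2    2
  c   3    3    3    3
  e   4    3    4    4
  b   5    4    3    4
Edit distance = dp[5][3] = 4

4


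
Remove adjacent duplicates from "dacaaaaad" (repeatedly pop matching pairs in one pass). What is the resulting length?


Input: dacaaaaad
Stack-based adjacent duplicate removal:
  Read 'd': push. Stack: d
  Read 'a': push. Stack: da
  Read 'c': push. Stack: dac
  Read 'a': push. Stack: daca
  Read 'a': matches stack top 'a' => pop. Stack: dac
  Read 'a': push. Stack: daca
  Read 'a': matches stack top 'a' => pop. Stack: dac
  Read 'a': push. Stack: daca
  Read 'd': push. Stack: dacad
Final stack: "dacad" (length 5)

5


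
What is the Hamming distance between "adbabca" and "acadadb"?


Comparing "adbabca" and "acadadb" position by position:
  Position 0: 'a' vs 'a' => same
  Position 1: 'd' vs 'c' => differ
  Position 2: 'b' vs 'a' => differ
  Position 3: 'a' vs 'd' => differ
  Position 4: 'b' vs 'a' => differ
  Position 5: 'c' vs 'd' => differ
  Position 6: 'a' vs 'b' => differ
Total differences (Hamming distance): 6

6


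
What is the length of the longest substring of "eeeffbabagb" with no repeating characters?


Input: "eeeffbabagb"
Sliding window (track last position of each char):
  Position 0 ('e'): window [0,0] length 1 -- new best
  Position 1 ('e'): repeat (last at 0), move window start to 1
  Position 1 ('e'): window [1,1] length 1
  Position 2 ('e'): repeat (last at 1), move window start to 2
  Position 2 ('e'): window [2,2] length 1
  Position 3 ('f'): window [2,3] length 2 -- new best
  Position 4 ('f'): repeat (last at 3), move window start to 4
  Position 4 ('f'): window [4,4] length 1
  Position 5 ('b'): window [4,5] length 2
  Position 6 ('a'): window [4,6] length 3 -- new best
  Position 7 ('b'): repeat (last at 5), move window start to 6
  Position 7 ('b'): window [6,7] length 2
  Position 8 ('a'): repeat (last at 6), move window start to 7
  Position 8 ('a'): window [7,8] length 2
  Position 9 ('g'): window [7,9] length 3
  Position 10 ('b'): repeat (last at 7), move window start to 8
  Position 10 ('b'): window [8,10] length 3
Longest substring with no repeats: "fba" with length 3

3


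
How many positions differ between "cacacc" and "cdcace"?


Comparing "cacacc" and "cdcace" position by position:
  Position 0: 'c' vs 'c' => same
  Position 1: 'a' vs 'd' => DIFFER
  Position 2: 'c' vs 'c' => same
  Position 3: 'a' vs 'a' => same
  Position 4: 'c' vs 'c' => same
  Position 5: 'c' vs 'e' => DIFFER
Positions that differ: 2

2


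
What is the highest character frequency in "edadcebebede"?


Input: edadcebebede
Character counts:
  'a': 1
  'b': 2
  'c': 1
  'd': 3
  'e': 5
Maximum frequency: 5

5


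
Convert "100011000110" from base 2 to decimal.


Input: "100011000110" in base 2
Positional expansion:
  Digit '1' (value 1) x 2^11 = 2048
  Digit '0' (value 0) x 2^10 = 0
  Digit '0' (value 0) x 2^9 = 0
  Digit '0' (value 0) x 2^8 = 0
  Digit '1' (value 1) x 2^7 = 128
  Digit '1' (value 1) x 2^6 = 64
  Digit '0' (value 0) x 2^5 = 0
  Digit '0' (value 0) x 2^4 = 0
  Digit '0' (value 0) x 2^3 = 0
  Digit '1' (value 1) x 2^2 = 4
  Digit '1' (value 1) x 2^1 = 2
  Digit '0' (value 0) x 2^0 = 0
Sum = 2246

2246


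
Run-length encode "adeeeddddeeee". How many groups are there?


Input: adeeeddddeeee
Scanning for consecutive runs:
  Group 1: 'a' x 1 (positions 0-0)
  Group 2: 'd' x 1 (positions 1-1)
  Group 3: 'e' x 3 (positions 2-4)
  Group 4: 'd' x 4 (positions 5-8)
  Group 5: 'e' x 4 (positions 9-12)
Total groups: 5

5


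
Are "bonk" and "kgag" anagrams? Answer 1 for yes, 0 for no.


Strings: "bonk", "kgag"
Sorted first:  bkno
Sorted second: aggk
Differ at position 0: 'b' vs 'a' => not anagrams

0


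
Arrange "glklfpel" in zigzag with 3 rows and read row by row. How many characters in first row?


Zigzag "glklfpel" into 3 rows:
Placing characters:
  'g' => row 0
  'l' => row 1
  'k' => row 2
  'l' => row 1
  'f' => row 0
  'p' => row 1
  'e' => row 2
  'l' => row 1
Rows:
  Row 0: "gf"
  Row 1: "llpl"
  Row 2: "ke"
First row length: 2

2


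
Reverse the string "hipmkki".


Input: hipmkki
Reading characters right to left:
  Position 6: 'i'
  Position 5: 'k'
  Position 4: 'k'
  Position 3: 'm'
  Position 2: 'p'
  Position 1: 'i'
  Position 0: 'h'
Reversed: ikkmpih

ikkmpih


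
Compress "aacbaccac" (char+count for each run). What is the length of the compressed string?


Input: aacbaccac
Runs:
  'a' x 2 => "a2"
  'c' x 1 => "c1"
  'b' x 1 => "b1"
  'a' x 1 => "a1"
  'c' x 2 => "c2"
  'a' x 1 => "a1"
  'c' x 1 => "c1"
Compressed: "a2c1b1a1c2a1c1"
Compressed length: 14

14


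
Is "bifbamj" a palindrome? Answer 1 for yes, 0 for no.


Input: bifbamj
Reversed: jmabfib
  Compare pos 0 ('b') with pos 6 ('j'): MISMATCH
  Compare pos 1 ('i') with pos 5 ('m'): MISMATCH
  Compare pos 2 ('f') with pos 4 ('a'): MISMATCH
Result: not a palindrome

0


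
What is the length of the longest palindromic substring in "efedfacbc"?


Input: "efedfacbc"
Checking substrings for palindromes:
  [0:3] "efe" (len 3) => palindrome
  [6:9] "cbc" (len 3) => palindrome
Longest palindromic substring: "efe" with length 3

3


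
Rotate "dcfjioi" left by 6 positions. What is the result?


Input: "dcfjioi", rotate left by 6
First 6 characters: "dcfjio"
Remaining characters: "i"
Concatenate remaining + first: "i" + "dcfjio" = "idcfjio"

idcfjio


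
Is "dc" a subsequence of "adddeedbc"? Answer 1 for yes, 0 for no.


Check if "dc" is a subsequence of "adddeedbc"
Greedy scan:
  Position 0 ('a'): no match needed
  Position 1 ('d'): matches sub[0] = 'd'
  Position 2 ('d'): no match needed
  Position 3 ('d'): no match needed
  Position 4 ('e'): no match needed
  Position 5 ('e'): no match needed
  Position 6 ('d'): no match needed
  Position 7 ('b'): no match needed
  Position 8 ('c'): matches sub[1] = 'c'
All 2 characters matched => is a subsequence

1


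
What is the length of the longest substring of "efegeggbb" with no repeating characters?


Input: "efegeggbb"
Sliding window (track last position of each char):
  Position 0 ('e'): window [0,0] length 1 -- new best
  Position 1 ('f'): window [0,1] length 2 -- new best
  Position 2 ('e'): repeat (last at 0), move window start to 1
  Position 2 ('e'): window [1,2] length 2
  Position 3 ('g'): window [1,3] length 3 -- new best
  Position 4 ('e'): repeat (last at 2), move window start to 3
  Position 4 ('e'): window [3,4] length 2
  Position 5 ('g'): repeat (last at 3), move window start to 4
  Position 5 ('g'): window [4,5] length 2
  Position 6 ('g'): repeat (last at 5), move window start to 6
  Position 6 ('g'): window [6,6] length 1
  Position 7 ('b'): window [6,7] length 2
  Position 8 ('b'): repeat (last at 7), move window start to 8
  Position 8 ('b'): window [8,8] length 1
Longest substring with no repeats: "feg" with length 3

3


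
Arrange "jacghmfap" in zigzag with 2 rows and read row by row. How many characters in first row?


Zigzag "jacghmfap" into 2 rows:
Placing characters:
  'j' => row 0
  'a' => row 1
  'c' => row 0
  'g' => row 1
  'h' => row 0
  'm' => row 1
  'f' => row 0
  'a' => row 1
  'p' => row 0
Rows:
  Row 0: "jchfp"
  Row 1: "agma"
First row length: 5

5


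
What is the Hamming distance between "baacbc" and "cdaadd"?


Comparing "baacbc" and "cdaadd" position by position:
  Position 0: 'b' vs 'c' => differ
  Position 1: 'a' vs 'd' => differ
  Position 2: 'a' vs 'a' => same
  Position 3: 'c' vs 'a' => differ
  Position 4: 'b' vs 'd' => differ
  Position 5: 'c' vs 'd' => differ
Total differences (Hamming distance): 5

5


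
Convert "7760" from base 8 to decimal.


Input: "7760" in base 8
Positional expansion:
  Digit '7' (value 7) x 8^3 = 3584
  Digit '7' (value 7) x 8^2 = 448
  Digit '6' (value 6) x 8^1 = 48
  Digit '0' (value 0) x 8^0 = 0
Sum = 4080

4080


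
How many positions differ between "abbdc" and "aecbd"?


Comparing "abbdc" and "aecbd" position by position:
  Position 0: 'a' vs 'a' => same
  Position 1: 'b' vs 'e' => DIFFER
  Position 2: 'b' vs 'c' => DIFFER
  Position 3: 'd' vs 'b' => DIFFER
  Position 4: 'c' vs 'd' => DIFFER
Positions that differ: 4

4


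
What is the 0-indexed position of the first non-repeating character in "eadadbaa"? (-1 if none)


Input: eadadbaa
Character frequencies:
  'a': 4
  'b': 1
  'd': 2
  'e': 1
Scanning left to right for freq == 1:
  Position 0 ('e'): unique! => answer = 0

0


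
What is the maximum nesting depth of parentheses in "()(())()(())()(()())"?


Input: "()(())()(())()(()())"
Tracking depth:
  Position 0 '(': depth becomes 1
  Position 1 ')': depth becomes 0
  Position 2 '(': depth becomes 1
  Position 3 '(': depth becomes 2
  Position 4 ')': depth becomes 1
  Position 5 ')': depth becomes 0
  Position 6 '(': depth becomes 1
  Position 7 ')': depth becomes 0
  Position 8 '(': depth becomes 1
  Position 9 '(': depth becomes 2
  Position 10 ')': depth becomes 1
  Position 11 ')': depth becomes 0
  Position 12 '(': depth becomes 1
  Position 13 ')': depth becomes 0
  Position 14 '(': depth becomes 1
  Position 15 '(': depth becomes 2
  Position 16 ')': depth becomes 1
  Position 17 '(': depth becomes 2
  Position 18 ')': depth becomes 1
  Position 19 ')': depth becomes 0
Maximum depth reached: 2

2


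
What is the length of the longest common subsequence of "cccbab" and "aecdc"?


LCS of "cccbab" and "aecdc"
DP table:
           a    e    c    d    c
      0    0    0    0    0    0
  c   0    0    0    1    1    1
  c   0    0    0    1    1    2
  c   0    0    0    1    1    2
  b   0    0    0    1    1    2
  a   0    1    1    1    1    2
  b   0    1    1    1    1    2
LCS length = dp[6][5] = 2

2


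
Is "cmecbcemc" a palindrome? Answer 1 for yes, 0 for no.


Input: cmecbcemc
Reversed: cmecbcemc
  Compare pos 0 ('c') with pos 8 ('c'): match
  Compare pos 1 ('m') with pos 7 ('m'): match
  Compare pos 2 ('e') with pos 6 ('e'): match
  Compare pos 3 ('c') with pos 5 ('c'): match
Result: palindrome

1


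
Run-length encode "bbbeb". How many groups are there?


Input: bbbeb
Scanning for consecutive runs:
  Group 1: 'b' x 3 (positions 0-2)
  Group 2: 'e' x 1 (positions 3-3)
  Group 3: 'b' x 1 (positions 4-4)
Total groups: 3

3


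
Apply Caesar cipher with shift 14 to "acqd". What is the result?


Caesar cipher: shift "acqd" by 14
  'a' (pos 0) + 14 = pos 14 = 'o'
  'c' (pos 2) + 14 = pos 16 = 'q'
  'q' (pos 16) + 14 = pos 4 = 'e'
  'd' (pos 3) + 14 = pos 17 = 'r'
Result: oqer

oqer


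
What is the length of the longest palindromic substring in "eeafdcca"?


Input: "eeafdcca"
Checking substrings for palindromes:
  [0:2] "ee" (len 2) => palindrome
  [5:7] "cc" (len 2) => palindrome
Longest palindromic substring: "ee" with length 2

2


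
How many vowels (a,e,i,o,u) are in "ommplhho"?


Input: ommplhho
Checking each character:
  'o' at position 0: vowel (running total: 1)
  'm' at position 1: consonant
  'm' at position 2: consonant
  'p' at position 3: consonant
  'l' at position 4: consonant
  'h' at position 5: consonant
  'h' at position 6: consonant
  'o' at position 7: vowel (running total: 2)
Total vowels: 2

2


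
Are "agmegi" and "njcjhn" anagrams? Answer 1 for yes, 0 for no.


Strings: "agmegi", "njcjhn"
Sorted first:  aeggim
Sorted second: chjjnn
Differ at position 0: 'a' vs 'c' => not anagrams

0


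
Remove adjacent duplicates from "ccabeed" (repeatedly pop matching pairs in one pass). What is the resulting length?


Input: ccabeed
Stack-based adjacent duplicate removal:
  Read 'c': push. Stack: c
  Read 'c': matches stack top 'c' => pop. Stack: (empty)
  Read 'a': push. Stack: a
  Read 'b': push. Stack: ab
  Read 'e': push. Stack: abe
  Read 'e': matches stack top 'e' => pop. Stack: ab
  Read 'd': push. Stack: abd
Final stack: "abd" (length 3)

3


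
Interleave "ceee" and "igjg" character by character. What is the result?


Interleaving "ceee" and "igjg":
  Position 0: 'c' from first, 'i' from second => "ci"
  Position 1: 'e' from first, 'g' from second => "eg"
  Position 2: 'e' from first, 'j' from second => "ej"
  Position 3: 'e' from first, 'g' from second => "eg"
Result: ciegejeg

ciegejeg


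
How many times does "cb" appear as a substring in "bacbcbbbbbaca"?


Searching for "cb" in "bacbcbbbbbaca"
Scanning each position:
  Position 0: "ba" => no
  Position 1: "ac" => no
  Position 2: "cb" => MATCH
  Position 3: "bc" => no
  Position 4: "cb" => MATCH
  Position 5: "bb" => no
  Position 6: "bb" => no
  Position 7: "bb" => no
  Position 8: "bb" => no
  Position 9: "ba" => no
  Position 10: "ac" => no
  Position 11: "ca" => no
Total occurrences: 2

2


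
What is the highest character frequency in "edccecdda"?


Input: edccecdda
Character counts:
  'a': 1
  'c': 3
  'd': 3
  'e': 2
Maximum frequency: 3

3


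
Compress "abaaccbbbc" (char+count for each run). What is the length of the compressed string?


Input: abaaccbbbc
Runs:
  'a' x 1 => "a1"
  'b' x 1 => "b1"
  'a' x 2 => "a2"
  'c' x 2 => "c2"
  'b' x 3 => "b3"
  'c' x 1 => "c1"
Compressed: "a1b1a2c2b3c1"
Compressed length: 12

12


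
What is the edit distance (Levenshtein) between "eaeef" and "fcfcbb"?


Computing edit distance: "eaeef" -> "fcfcbb"
DP table:
           f    c    f    c    b    b
      0    1    2    3    4    5    6
  e   1    1    2    3    4    5    6
  a   2    2    2    3    4    5    6
  e   3    3    3    3    4    5    6
  e   4    4    4    4    4    5    6
  f   5    4    5    4    5    5    6
Edit distance = dp[5][6] = 6

6


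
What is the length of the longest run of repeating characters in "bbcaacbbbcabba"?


Input: "bbcaacbbbcabba"
Scanning for longest run:
  Position 1 ('b'): continues run of 'b', length=2
  Position 2 ('c'): new char, reset run to 1
  Position 3 ('a'): new char, reset run to 1
  Position 4 ('a'): continues run of 'a', length=2
  Position 5 ('c'): new char, reset run to 1
  Position 6 ('b'): new char, reset run to 1
  Position 7 ('b'): continues run of 'b', length=2
  Position 8 ('b'): continues run of 'b', length=3
  Position 9 ('c'): new char, reset run to 1
  Position 10 ('a'): new char, reset run to 1
  Position 11 ('b'): new char, reset run to 1
  Position 12 ('b'): continues run of 'b', length=2
  Position 13 ('a'): new char, reset run to 1
Longest run: 'b' with length 3

3


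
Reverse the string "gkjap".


Input: gkjap
Reading characters right to left:
  Position 4: 'p'
  Position 3: 'a'
  Position 2: 'j'
  Position 1: 'k'
  Position 0: 'g'
Reversed: pajkg

pajkg


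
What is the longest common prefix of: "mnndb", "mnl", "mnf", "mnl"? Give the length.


Words: mnndb, mnl, mnf, mnl
  Position 0: all 'm' => match
  Position 1: all 'n' => match
  Position 2: ('n', 'l', 'f', 'l') => mismatch, stop
LCP = "mn" (length 2)

2


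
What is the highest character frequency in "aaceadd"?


Input: aaceadd
Character counts:
  'a': 3
  'c': 1
  'd': 2
  'e': 1
Maximum frequency: 3

3


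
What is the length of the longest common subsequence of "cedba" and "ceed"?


LCS of "cedba" and "ceed"
DP table:
           c    e    e    d
      0    0    0    0    0
  c   0    1    1    1    1
  e   0    1    2    2    2
  d   0    1    2    2    3
  b   0    1    2    2    3
  a   0    1    2    2    3
LCS length = dp[5][4] = 3

3


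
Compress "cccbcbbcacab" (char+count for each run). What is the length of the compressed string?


Input: cccbcbbcacab
Runs:
  'c' x 3 => "c3"
  'b' x 1 => "b1"
  'c' x 1 => "c1"
  'b' x 2 => "b2"
  'c' x 1 => "c1"
  'a' x 1 => "a1"
  'c' x 1 => "c1"
  'a' x 1 => "a1"
  'b' x 1 => "b1"
Compressed: "c3b1c1b2c1a1c1a1b1"
Compressed length: 18

18


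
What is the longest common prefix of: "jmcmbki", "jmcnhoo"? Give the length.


Words: jmcmbki, jmcnhoo
  Position 0: all 'j' => match
  Position 1: all 'm' => match
  Position 2: all 'c' => match
  Position 3: ('m', 'n') => mismatch, stop
LCP = "jmc" (length 3)

3


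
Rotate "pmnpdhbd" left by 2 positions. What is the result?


Input: "pmnpdhbd", rotate left by 2
First 2 characters: "pm"
Remaining characters: "npdhbd"
Concatenate remaining + first: "npdhbd" + "pm" = "npdhbdpm"

npdhbdpm


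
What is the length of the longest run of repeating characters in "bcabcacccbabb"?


Input: "bcabcacccbabb"
Scanning for longest run:
  Position 1 ('c'): new char, reset run to 1
  Position 2 ('a'): new char, reset run to 1
  Position 3 ('b'): new char, reset run to 1
  Position 4 ('c'): new char, reset run to 1
  Position 5 ('a'): new char, reset run to 1
  Position 6 ('c'): new char, reset run to 1
  Position 7 ('c'): continues run of 'c', length=2
  Position 8 ('c'): continues run of 'c', length=3
  Position 9 ('b'): new char, reset run to 1
  Position 10 ('a'): new char, reset run to 1
  Position 11 ('b'): new char, reset run to 1
  Position 12 ('b'): continues run of 'b', length=2
Longest run: 'c' with length 3

3


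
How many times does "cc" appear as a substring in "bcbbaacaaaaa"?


Searching for "cc" in "bcbbaacaaaaa"
Scanning each position:
  Position 0: "bc" => no
  Position 1: "cb" => no
  Position 2: "bb" => no
  Position 3: "ba" => no
  Position 4: "aa" => no
  Position 5: "ac" => no
  Position 6: "ca" => no
  Position 7: "aa" => no
  Position 8: "aa" => no
  Position 9: "aa" => no
  Position 10: "aa" => no
Total occurrences: 0

0


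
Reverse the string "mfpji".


Input: mfpji
Reading characters right to left:
  Position 4: 'i'
  Position 3: 'j'
  Position 2: 'p'
  Position 1: 'f'
  Position 0: 'm'
Reversed: ijpfm

ijpfm


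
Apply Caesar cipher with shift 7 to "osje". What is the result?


Caesar cipher: shift "osje" by 7
  'o' (pos 14) + 7 = pos 21 = 'v'
  's' (pos 18) + 7 = pos 25 = 'z'
  'j' (pos 9) + 7 = pos 16 = 'q'
  'e' (pos 4) + 7 = pos 11 = 'l'
Result: vzql

vzql


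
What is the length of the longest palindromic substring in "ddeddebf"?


Input: "ddeddebf"
Checking substrings for palindromes:
  [0:5] "ddedd" (len 5) => palindrome
  [2:6] "edde" (len 4) => palindrome
  [1:4] "ded" (len 3) => palindrome
  [0:2] "dd" (len 2) => palindrome
  [3:5] "dd" (len 2) => palindrome
Longest palindromic substring: "ddedd" with length 5

5


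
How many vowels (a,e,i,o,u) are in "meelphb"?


Input: meelphb
Checking each character:
  'm' at position 0: consonant
  'e' at position 1: vowel (running total: 1)
  'e' at position 2: vowel (running total: 2)
  'l' at position 3: consonant
  'p' at position 4: consonant
  'h' at position 5: consonant
  'b' at position 6: consonant
Total vowels: 2

2


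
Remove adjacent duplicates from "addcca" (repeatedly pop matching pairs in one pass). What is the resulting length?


Input: addcca
Stack-based adjacent duplicate removal:
  Read 'a': push. Stack: a
  Read 'd': push. Stack: ad
  Read 'd': matches stack top 'd' => pop. Stack: a
  Read 'c': push. Stack: ac
  Read 'c': matches stack top 'c' => pop. Stack: a
  Read 'a': matches stack top 'a' => pop. Stack: (empty)
Final stack: "" (length 0)

0


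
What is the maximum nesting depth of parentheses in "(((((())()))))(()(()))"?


Input: "(((((())()))))(()(()))"
Tracking depth:
  Position 0 '(': depth becomes 1
  Position 1 '(': depth becomes 2
  Position 2 '(': depth becomes 3
  Position 3 '(': depth becomes 4
  Position 4 '(': depth becomes 5
  Position 5 '(': depth becomes 6
  Position 6 ')': depth becomes 5
  Position 7 ')': depth becomes 4
  Position 8 '(': depth becomes 5
  Position 9 ')': depth becomes 4
  Position 10 ')': depth becomes 3
  Position 11 ')': depth becomes 2
  Position 12 ')': depth becomes 1
  Position 13 ')': depth becomes 0
  Position 14 '(': depth becomes 1
  Position 15 '(': depth becomes 2
  Position 16 ')': depth becomes 1
  Position 17 '(': depth becomes 2
  Position 18 '(': depth becomes 3
  Position 19 ')': depth becomes 2
  Position 20 ')': depth becomes 1
  Position 21 ')': depth becomes 0
Maximum depth reached: 6

6


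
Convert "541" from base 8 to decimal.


Input: "541" in base 8
Positional expansion:
  Digit '5' (value 5) x 8^2 = 320
  Digit '4' (value 4) x 8^1 = 32
  Digit '1' (value 1) x 8^0 = 1
Sum = 353

353


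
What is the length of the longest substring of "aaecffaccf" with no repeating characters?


Input: "aaecffaccf"
Sliding window (track last position of each char):
  Position 0 ('a'): window [0,0] length 1 -- new best
  Position 1 ('a'): repeat (last at 0), move window start to 1
  Position 1 ('a'): window [1,1] length 1
  Position 2 ('e'): window [1,2] length 2 -- new best
  Position 3 ('c'): window [1,3] length 3 -- new best
  Position 4 ('f'): window [1,4] length 4 -- new best
  Position 5 ('f'): repeat (last at 4), move window start to 5
  Position 5 ('f'): window [5,5] length 1
  Position 6 ('a'): window [5,6] length 2
  Position 7 ('c'): window [5,7] length 3
  Position 8 ('c'): repeat (last at 7), move window start to 8
  Position 8 ('c'): window [8,8] length 1
  Position 9 ('f'): window [8,9] length 2
Longest substring with no repeats: "aecf" with length 4

4


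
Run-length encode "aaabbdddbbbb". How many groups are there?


Input: aaabbdddbbbb
Scanning for consecutive runs:
  Group 1: 'a' x 3 (positions 0-2)
  Group 2: 'b' x 2 (positions 3-4)
  Group 3: 'd' x 3 (positions 5-7)
  Group 4: 'b' x 4 (positions 8-11)
Total groups: 4

4


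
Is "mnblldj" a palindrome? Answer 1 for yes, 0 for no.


Input: mnblldj
Reversed: jdllbnm
  Compare pos 0 ('m') with pos 6 ('j'): MISMATCH
  Compare pos 1 ('n') with pos 5 ('d'): MISMATCH
  Compare pos 2 ('b') with pos 4 ('l'): MISMATCH
Result: not a palindrome

0


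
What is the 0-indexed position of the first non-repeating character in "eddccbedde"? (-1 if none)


Input: eddccbedde
Character frequencies:
  'b': 1
  'c': 2
  'd': 4
  'e': 3
Scanning left to right for freq == 1:
  Position 0 ('e'): freq=3, skip
  Position 1 ('d'): freq=4, skip
  Position 2 ('d'): freq=4, skip
  Position 3 ('c'): freq=2, skip
  Position 4 ('c'): freq=2, skip
  Position 5 ('b'): unique! => answer = 5

5


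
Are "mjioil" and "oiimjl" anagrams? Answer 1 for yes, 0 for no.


Strings: "mjioil", "oiimjl"
Sorted first:  iijlmo
Sorted second: iijlmo
Sorted forms match => anagrams

1


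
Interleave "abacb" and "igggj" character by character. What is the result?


Interleaving "abacb" and "igggj":
  Position 0: 'a' from first, 'i' from second => "ai"
  Position 1: 'b' from first, 'g' from second => "bg"
  Position 2: 'a' from first, 'g' from second => "ag"
  Position 3: 'c' from first, 'g' from second => "cg"
  Position 4: 'b' from first, 'j' from second => "bj"
Result: aibgagcgbj

aibgagcgbj


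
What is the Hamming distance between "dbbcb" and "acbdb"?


Comparing "dbbcb" and "acbdb" position by position:
  Position 0: 'd' vs 'a' => differ
  Position 1: 'b' vs 'c' => differ
  Position 2: 'b' vs 'b' => same
  Position 3: 'c' vs 'd' => differ
  Position 4: 'b' vs 'b' => same
Total differences (Hamming distance): 3

3


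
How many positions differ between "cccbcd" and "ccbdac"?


Comparing "cccbcd" and "ccbdac" position by position:
  Position 0: 'c' vs 'c' => same
  Position 1: 'c' vs 'c' => same
  Position 2: 'c' vs 'b' => DIFFER
  Position 3: 'b' vs 'd' => DIFFER
  Position 4: 'c' vs 'a' => DIFFER
  Position 5: 'd' vs 'c' => DIFFER
Positions that differ: 4

4


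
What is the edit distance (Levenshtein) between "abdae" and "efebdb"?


Computing edit distance: "abdae" -> "efebdb"
DP table:
           e    f    e    b    d    b
      0    1    2    3    4    5    6
  a   1    1    2    3    4    5    6
  b   2    2    2    3    3    4    5
  d   3    3    3    3    4    3    4
  a   4    4    4    4    4    4    4
  e   5    4    5    4    5    5    5
Edit distance = dp[5][6] = 5

5


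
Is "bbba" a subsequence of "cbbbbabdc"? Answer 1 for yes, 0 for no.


Check if "bbba" is a subsequence of "cbbbbabdc"
Greedy scan:
  Position 0 ('c'): no match needed
  Position 1 ('b'): matches sub[0] = 'b'
  Position 2 ('b'): matches sub[1] = 'b'
  Position 3 ('b'): matches sub[2] = 'b'
  Position 4 ('b'): no match needed
  Position 5 ('a'): matches sub[3] = 'a'
  Position 6 ('b'): no match needed
  Position 7 ('d'): no match needed
  Position 8 ('c'): no match needed
All 4 characters matched => is a subsequence

1


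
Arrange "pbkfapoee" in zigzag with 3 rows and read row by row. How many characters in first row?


Zigzag "pbkfapoee" into 3 rows:
Placing characters:
  'p' => row 0
  'b' => row 1
  'k' => row 2
  'f' => row 1
  'a' => row 0
  'p' => row 1
  'o' => row 2
  'e' => row 1
  'e' => row 0
Rows:
  Row 0: "pae"
  Row 1: "bfpe"
  Row 2: "ko"
First row length: 3

3


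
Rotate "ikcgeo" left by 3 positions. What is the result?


Input: "ikcgeo", rotate left by 3
First 3 characters: "ikc"
Remaining characters: "geo"
Concatenate remaining + first: "geo" + "ikc" = "geoikc"

geoikc


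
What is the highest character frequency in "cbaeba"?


Input: cbaeba
Character counts:
  'a': 2
  'b': 2
  'c': 1
  'e': 1
Maximum frequency: 2

2


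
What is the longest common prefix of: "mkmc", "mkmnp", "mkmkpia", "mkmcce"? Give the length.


Words: mkmc, mkmnp, mkmkpia, mkmcce
  Position 0: all 'm' => match
  Position 1: all 'k' => match
  Position 2: all 'm' => match
  Position 3: ('c', 'n', 'k', 'c') => mismatch, stop
LCP = "mkm" (length 3)

3


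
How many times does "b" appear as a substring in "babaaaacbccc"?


Searching for "b" in "babaaaacbccc"
Scanning each position:
  Position 0: "b" => MATCH
  Position 1: "a" => no
  Position 2: "b" => MATCH
  Position 3: "a" => no
  Position 4: "a" => no
  Position 5: "a" => no
  Position 6: "a" => no
  Position 7: "c" => no
  Position 8: "b" => MATCH
  Position 9: "c" => no
  Position 10: "c" => no
  Position 11: "c" => no
Total occurrences: 3

3


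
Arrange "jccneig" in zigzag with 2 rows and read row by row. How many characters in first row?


Zigzag "jccneig" into 2 rows:
Placing characters:
  'j' => row 0
  'c' => row 1
  'c' => row 0
  'n' => row 1
  'e' => row 0
  'i' => row 1
  'g' => row 0
Rows:
  Row 0: "jceg"
  Row 1: "cni"
First row length: 4

4


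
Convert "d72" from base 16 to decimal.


Input: "d72" in base 16
Positional expansion:
  Digit 'd' (value 13) x 16^2 = 3328
  Digit '7' (value 7) x 16^1 = 112
  Digit '2' (value 2) x 16^0 = 2
Sum = 3442

3442


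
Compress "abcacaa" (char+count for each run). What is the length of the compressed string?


Input: abcacaa
Runs:
  'a' x 1 => "a1"
  'b' x 1 => "b1"
  'c' x 1 => "c1"
  'a' x 1 => "a1"
  'c' x 1 => "c1"
  'a' x 2 => "a2"
Compressed: "a1b1c1a1c1a2"
Compressed length: 12

12


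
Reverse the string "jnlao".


Input: jnlao
Reading characters right to left:
  Position 4: 'o'
  Position 3: 'a'
  Position 2: 'l'
  Position 1: 'n'
  Position 0: 'j'
Reversed: oalnj

oalnj


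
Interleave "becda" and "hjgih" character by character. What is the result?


Interleaving "becda" and "hjgih":
  Position 0: 'b' from first, 'h' from second => "bh"
  Position 1: 'e' from first, 'j' from second => "ej"
  Position 2: 'c' from first, 'g' from second => "cg"
  Position 3: 'd' from first, 'i' from second => "di"
  Position 4: 'a' from first, 'h' from second => "ah"
Result: bhejcgdiah

bhejcgdiah


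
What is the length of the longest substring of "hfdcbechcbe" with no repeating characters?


Input: "hfdcbechcbe"
Sliding window (track last position of each char):
  Position 0 ('h'): window [0,0] length 1 -- new best
  Position 1 ('f'): window [0,1] length 2 -- new best
  Position 2 ('d'): window [0,2] length 3 -- new best
  Position 3 ('c'): window [0,3] length 4 -- new best
  Position 4 ('b'): window [0,4] length 5 -- new best
  Position 5 ('e'): window [0,5] length 6 -- new best
  Position 6 ('c'): repeat (last at 3), move window start to 4
  Position 6 ('c'): window [4,6] length 3
  Position 7 ('h'): window [4,7] length 4
  Position 8 ('c'): repeat (last at 6), move window start to 7
  Position 8 ('c'): window [7,8] length 2
  Position 9 ('b'): window [7,9] length 3
  Position 10 ('e'): window [7,10] length 4
Longest substring with no repeats: "hfdcbe" with length 6

6
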